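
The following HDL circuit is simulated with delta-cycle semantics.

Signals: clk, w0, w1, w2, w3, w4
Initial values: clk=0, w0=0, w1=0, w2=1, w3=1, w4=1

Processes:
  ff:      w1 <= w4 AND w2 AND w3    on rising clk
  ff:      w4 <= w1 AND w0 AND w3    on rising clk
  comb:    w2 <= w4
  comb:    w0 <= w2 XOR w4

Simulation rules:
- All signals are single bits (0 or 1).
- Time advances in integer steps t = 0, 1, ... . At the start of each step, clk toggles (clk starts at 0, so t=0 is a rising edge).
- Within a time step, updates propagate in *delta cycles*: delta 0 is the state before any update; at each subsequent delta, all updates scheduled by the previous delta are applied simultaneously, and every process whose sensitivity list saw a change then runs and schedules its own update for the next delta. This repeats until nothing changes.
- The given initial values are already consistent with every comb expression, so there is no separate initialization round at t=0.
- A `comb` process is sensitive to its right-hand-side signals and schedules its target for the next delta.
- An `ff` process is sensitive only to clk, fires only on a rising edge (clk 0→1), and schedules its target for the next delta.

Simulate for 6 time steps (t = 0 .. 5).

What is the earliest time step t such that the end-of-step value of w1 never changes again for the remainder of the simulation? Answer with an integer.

2

t0.Δ0 w1=0 clk=0 w0=0 w3=1 w4=1 w2=1
t0.Δ1 w1=0 clk=1 w0=0 w3=1 w4=1 w2=1
t0.Δ2 w1=1 clk=1 w0=0 w3=1 w4=0 w2=1
t0.Δ3 w1=1 clk=1 w0=1 w3=1 w4=0 w2=0
t0.Δ4 w1=1 clk=1 w0=0 w3=1 w4=0 w2=0
t1.Δ0 w1=1 clk=1 w0=0 w3=1 w4=0 w2=0
t1.Δ1 w1=1 clk=0 w0=0 w3=1 w4=0 w2=0
t2.Δ0 w1=1 clk=0 w0=0 w3=1 w4=0 w2=0
t2.Δ1 w1=1 clk=1 w0=0 w3=1 w4=0 w2=0
t2.Δ2 w1=0 clk=1 w0=0 w3=1 w4=0 w2=0
t3.Δ0 w1=0 clk=1 w0=0 w3=1 w4=0 w2=0
t3.Δ1 w1=0 clk=0 w0=0 w3=1 w4=0 w2=0
t4.Δ0 w1=0 clk=0 w0=0 w3=1 w4=0 w2=0
t4.Δ1 w1=0 clk=1 w0=0 w3=1 w4=0 w2=0
t5.Δ0 w1=0 clk=1 w0=0 w3=1 w4=0 w2=0
t5.Δ1 w1=0 clk=0 w0=0 w3=1 w4=0 w2=0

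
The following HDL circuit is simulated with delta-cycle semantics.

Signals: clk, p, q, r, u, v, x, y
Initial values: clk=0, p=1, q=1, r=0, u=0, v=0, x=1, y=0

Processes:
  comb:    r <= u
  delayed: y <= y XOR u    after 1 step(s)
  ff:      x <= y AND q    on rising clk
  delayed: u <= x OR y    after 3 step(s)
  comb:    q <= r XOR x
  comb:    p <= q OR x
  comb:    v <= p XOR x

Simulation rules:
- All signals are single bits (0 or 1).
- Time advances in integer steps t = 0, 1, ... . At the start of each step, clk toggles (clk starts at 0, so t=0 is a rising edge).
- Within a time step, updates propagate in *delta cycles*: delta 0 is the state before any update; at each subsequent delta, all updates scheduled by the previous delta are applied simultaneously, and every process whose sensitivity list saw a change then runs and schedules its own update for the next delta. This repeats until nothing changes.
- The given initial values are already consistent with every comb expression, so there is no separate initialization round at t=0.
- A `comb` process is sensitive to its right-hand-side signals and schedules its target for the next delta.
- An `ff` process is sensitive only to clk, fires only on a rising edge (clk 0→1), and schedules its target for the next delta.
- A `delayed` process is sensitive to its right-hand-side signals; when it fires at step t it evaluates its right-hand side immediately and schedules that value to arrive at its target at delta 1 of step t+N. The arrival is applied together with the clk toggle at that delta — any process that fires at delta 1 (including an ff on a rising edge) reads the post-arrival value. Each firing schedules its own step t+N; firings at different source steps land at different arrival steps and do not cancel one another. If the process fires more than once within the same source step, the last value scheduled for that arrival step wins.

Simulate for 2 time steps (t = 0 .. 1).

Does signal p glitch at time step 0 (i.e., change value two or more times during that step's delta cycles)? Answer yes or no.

no

[bits: y,p,q,u,v,x,clk,r]
t=0: Δ0=01100100 Δ1=01100110 Δ2=01100010 Δ3=01001010 Δ4=00001010 Δ5=00000010 | 5Δ
t=1: Δ0=00000010 Δ1=00000000 | 1Δ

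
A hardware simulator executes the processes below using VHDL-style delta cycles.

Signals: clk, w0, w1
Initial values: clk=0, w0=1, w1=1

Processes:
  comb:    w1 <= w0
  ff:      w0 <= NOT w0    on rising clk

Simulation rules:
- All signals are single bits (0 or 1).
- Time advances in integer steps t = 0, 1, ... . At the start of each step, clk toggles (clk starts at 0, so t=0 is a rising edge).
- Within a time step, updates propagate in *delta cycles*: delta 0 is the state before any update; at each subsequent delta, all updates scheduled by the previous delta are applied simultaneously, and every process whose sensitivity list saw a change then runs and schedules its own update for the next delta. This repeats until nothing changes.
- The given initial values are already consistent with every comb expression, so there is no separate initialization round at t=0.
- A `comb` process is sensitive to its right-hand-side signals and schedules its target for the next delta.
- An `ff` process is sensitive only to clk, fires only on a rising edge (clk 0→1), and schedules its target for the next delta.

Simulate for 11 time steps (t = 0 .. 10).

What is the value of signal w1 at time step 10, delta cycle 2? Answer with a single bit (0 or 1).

[bits: w1,clk,w0]
t=0: Δ0=101 Δ1=111 Δ2=110 Δ3=010 | 3Δ
t=1: Δ0=010 Δ1=000 | 1Δ
t=2: Δ0=000 Δ1=010 Δ2=011 Δ3=111 | 3Δ
t=3: Δ0=111 Δ1=101 | 1Δ
t=4: Δ0=101 Δ1=111 Δ2=110 Δ3=010 | 3Δ
t=5: Δ0=010 Δ1=000 | 1Δ
t=6: Δ0=000 Δ1=010 Δ2=011 Δ3=111 | 3Δ
t=7: Δ0=111 Δ1=101 | 1Δ
t=8: Δ0=101 Δ1=111 Δ2=110 Δ3=010 | 3Δ
t=9: Δ0=010 Δ1=000 | 1Δ
t=10: Δ0=000 Δ1=010 Δ2=011 Δ3=111 | 3Δ

0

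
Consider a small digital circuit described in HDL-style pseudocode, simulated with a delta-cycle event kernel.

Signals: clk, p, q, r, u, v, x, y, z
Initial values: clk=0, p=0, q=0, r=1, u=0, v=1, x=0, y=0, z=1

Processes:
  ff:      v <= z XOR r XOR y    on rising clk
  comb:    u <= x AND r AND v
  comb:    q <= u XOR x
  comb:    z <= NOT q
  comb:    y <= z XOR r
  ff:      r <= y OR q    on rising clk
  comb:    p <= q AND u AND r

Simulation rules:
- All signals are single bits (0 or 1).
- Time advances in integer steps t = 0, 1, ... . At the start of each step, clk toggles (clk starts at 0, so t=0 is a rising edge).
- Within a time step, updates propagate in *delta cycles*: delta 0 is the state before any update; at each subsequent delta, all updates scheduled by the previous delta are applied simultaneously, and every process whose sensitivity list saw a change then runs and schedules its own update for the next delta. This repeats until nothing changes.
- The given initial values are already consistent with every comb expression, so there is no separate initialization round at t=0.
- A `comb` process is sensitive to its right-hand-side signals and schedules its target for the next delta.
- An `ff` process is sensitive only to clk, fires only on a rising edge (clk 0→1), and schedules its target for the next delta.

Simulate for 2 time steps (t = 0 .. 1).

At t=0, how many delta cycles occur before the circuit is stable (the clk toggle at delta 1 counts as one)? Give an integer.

t0.Δ0 q=0 z=1 v=1 r=1 clk=0 p=0 u=0 x=0 y=0
t0.Δ1 q=0 z=1 v=1 r=1 clk=1 p=0 u=0 x=0 y=0
t0.Δ2 q=0 z=1 v=0 r=0 clk=1 p=0 u=0 x=0 y=0
t0.Δ3 q=0 z=1 v=0 r=0 clk=1 p=0 u=0 x=0 y=1
t1.Δ0 q=0 z=1 v=0 r=0 clk=1 p=0 u=0 x=0 y=1
t1.Δ1 q=0 z=1 v=0 r=0 clk=0 p=0 u=0 x=0 y=1

3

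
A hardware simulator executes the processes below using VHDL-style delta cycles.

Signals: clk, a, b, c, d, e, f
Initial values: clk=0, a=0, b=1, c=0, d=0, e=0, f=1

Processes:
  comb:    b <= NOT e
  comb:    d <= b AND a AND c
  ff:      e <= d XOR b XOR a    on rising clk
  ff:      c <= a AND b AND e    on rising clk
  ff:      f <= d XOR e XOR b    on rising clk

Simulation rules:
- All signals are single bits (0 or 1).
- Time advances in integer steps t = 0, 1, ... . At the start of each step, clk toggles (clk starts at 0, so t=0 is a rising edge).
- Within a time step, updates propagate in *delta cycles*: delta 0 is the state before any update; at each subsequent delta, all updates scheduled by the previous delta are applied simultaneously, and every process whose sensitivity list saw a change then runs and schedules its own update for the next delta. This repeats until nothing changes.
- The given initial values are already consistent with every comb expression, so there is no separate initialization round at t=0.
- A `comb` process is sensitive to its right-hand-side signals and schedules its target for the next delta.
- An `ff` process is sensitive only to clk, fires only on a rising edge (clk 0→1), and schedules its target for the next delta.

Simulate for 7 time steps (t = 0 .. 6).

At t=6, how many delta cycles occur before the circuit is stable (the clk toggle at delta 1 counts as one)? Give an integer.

3

t0.Δ0 clk=0 c=0 a=0 d=0 e=0 f=1 b=1
t0.Δ1 clk=1 c=0 a=0 d=0 e=0 f=1 b=1
t0.Δ2 clk=1 c=0 a=0 d=0 e=1 f=1 b=1
t0.Δ3 clk=1 c=0 a=0 d=0 e=1 f=1 b=0
t1.Δ0 clk=1 c=0 a=0 d=0 e=1 f=1 b=0
t1.Δ1 clk=0 c=0 a=0 d=0 e=1 f=1 b=0
t2.Δ0 clk=0 c=0 a=0 d=0 e=1 f=1 b=0
t2.Δ1 clk=1 c=0 a=0 d=0 e=1 f=1 b=0
t2.Δ2 clk=1 c=0 a=0 d=0 e=0 f=1 b=0
t2.Δ3 clk=1 c=0 a=0 d=0 e=0 f=1 b=1
t3.Δ0 clk=1 c=0 a=0 d=0 e=0 f=1 b=1
t3.Δ1 clk=0 c=0 a=0 d=0 e=0 f=1 b=1
t4.Δ0 clk=0 c=0 a=0 d=0 e=0 f=1 b=1
t4.Δ1 clk=1 c=0 a=0 d=0 e=0 f=1 b=1
t4.Δ2 clk=1 c=0 a=0 d=0 e=1 f=1 b=1
t4.Δ3 clk=1 c=0 a=0 d=0 e=1 f=1 b=0
t5.Δ0 clk=1 c=0 a=0 d=0 e=1 f=1 b=0
t5.Δ1 clk=0 c=0 a=0 d=0 e=1 f=1 b=0
t6.Δ0 clk=0 c=0 a=0 d=0 e=1 f=1 b=0
t6.Δ1 clk=1 c=0 a=0 d=0 e=1 f=1 b=0
t6.Δ2 clk=1 c=0 a=0 d=0 e=0 f=1 b=0
t6.Δ3 clk=1 c=0 a=0 d=0 e=0 f=1 b=1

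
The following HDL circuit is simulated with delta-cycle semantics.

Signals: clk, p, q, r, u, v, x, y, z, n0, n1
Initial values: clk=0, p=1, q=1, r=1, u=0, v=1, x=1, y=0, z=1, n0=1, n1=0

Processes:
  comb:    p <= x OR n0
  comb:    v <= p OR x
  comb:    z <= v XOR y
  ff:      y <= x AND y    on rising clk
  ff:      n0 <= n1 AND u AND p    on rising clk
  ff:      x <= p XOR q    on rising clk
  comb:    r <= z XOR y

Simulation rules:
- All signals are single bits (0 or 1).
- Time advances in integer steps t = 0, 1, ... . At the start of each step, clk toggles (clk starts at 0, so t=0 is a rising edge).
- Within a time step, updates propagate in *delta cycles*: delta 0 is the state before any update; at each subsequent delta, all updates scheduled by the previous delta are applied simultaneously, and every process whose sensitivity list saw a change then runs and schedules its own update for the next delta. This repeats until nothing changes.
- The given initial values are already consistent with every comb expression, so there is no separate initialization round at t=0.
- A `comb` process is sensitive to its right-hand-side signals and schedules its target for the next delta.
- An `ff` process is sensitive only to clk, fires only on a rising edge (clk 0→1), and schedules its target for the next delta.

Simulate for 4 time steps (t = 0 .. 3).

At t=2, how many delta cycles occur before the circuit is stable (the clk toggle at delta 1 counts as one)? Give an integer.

5

[bits: n1,n0,y,clk,u,z,x,q,p,r,v]
t=0: Δ0=01000111111 Δ1=01010111111 Δ2=00010101111 Δ3=00010101011 Δ4=00010101010 Δ5=00010001010 Δ6=00010001000 | 6Δ
t=1: Δ0=00010001000 Δ1=00000001000 | 1Δ
t=2: Δ0=00000001000 Δ1=00010001000 Δ2=00010011000 Δ3=00010011101 Δ4=00010111101 Δ5=00010111111 | 5Δ
t=3: Δ0=00010111111 Δ1=00000111111 | 1Δ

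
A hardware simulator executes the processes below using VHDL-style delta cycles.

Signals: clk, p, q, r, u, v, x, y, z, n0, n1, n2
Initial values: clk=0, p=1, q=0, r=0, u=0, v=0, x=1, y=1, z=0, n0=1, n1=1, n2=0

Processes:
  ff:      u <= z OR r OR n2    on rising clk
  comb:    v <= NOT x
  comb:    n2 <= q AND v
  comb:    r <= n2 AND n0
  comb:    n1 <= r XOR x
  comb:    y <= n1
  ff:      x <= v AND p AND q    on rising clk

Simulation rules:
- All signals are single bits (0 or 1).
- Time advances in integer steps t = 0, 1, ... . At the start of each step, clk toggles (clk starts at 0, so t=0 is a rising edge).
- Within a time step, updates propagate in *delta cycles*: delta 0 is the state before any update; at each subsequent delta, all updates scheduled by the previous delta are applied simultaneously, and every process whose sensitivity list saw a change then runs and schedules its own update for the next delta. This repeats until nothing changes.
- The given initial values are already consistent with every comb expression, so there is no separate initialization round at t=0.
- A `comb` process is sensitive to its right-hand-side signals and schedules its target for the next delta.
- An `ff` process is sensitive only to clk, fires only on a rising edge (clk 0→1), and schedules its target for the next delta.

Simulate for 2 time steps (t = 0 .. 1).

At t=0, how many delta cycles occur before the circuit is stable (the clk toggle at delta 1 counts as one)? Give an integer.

t=0 Δ0: r=0 v=0 n2=0 x=1 n1=1 clk=0 u=0 n0=1 z=0 p=1 y=1 q=0
  Δ1: clk:0→1
  Δ2: x:1→0
  Δ3: v:0→1, n1:1→0
  Δ4: y:1→0
  (4Δ to stable)
t=1 Δ0: r=0 v=1 n2=0 x=0 n1=0 clk=1 u=0 n0=1 z=0 p=1 y=0 q=0
  Δ1: clk:1→0
  (1Δ to stable)

4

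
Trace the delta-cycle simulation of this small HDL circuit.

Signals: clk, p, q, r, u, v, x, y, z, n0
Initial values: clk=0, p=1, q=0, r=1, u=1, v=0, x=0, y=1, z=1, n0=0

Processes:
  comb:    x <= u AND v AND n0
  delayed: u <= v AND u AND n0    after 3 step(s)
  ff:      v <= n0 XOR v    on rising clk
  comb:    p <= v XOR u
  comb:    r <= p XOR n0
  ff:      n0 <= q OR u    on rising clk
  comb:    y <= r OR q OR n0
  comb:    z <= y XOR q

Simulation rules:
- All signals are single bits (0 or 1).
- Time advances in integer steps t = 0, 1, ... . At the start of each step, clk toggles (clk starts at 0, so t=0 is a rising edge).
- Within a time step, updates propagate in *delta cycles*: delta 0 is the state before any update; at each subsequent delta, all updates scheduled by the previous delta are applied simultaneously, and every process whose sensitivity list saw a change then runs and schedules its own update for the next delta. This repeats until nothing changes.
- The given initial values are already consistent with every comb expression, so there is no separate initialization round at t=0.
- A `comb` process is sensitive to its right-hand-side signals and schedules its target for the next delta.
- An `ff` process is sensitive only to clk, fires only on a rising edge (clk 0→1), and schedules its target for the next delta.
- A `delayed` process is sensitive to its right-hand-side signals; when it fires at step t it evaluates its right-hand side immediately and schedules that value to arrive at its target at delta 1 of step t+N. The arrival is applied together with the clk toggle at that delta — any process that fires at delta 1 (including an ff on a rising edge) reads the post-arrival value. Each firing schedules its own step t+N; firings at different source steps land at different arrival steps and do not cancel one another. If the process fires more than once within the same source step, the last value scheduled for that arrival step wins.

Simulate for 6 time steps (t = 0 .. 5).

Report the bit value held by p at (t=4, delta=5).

t0.Δ0 clk=0 y=1 r=1 u=1 n0=0 q=0 x=0 v=0 z=1 p=1
t0.Δ1 clk=1 y=1 r=1 u=1 n0=0 q=0 x=0 v=0 z=1 p=1
t0.Δ2 clk=1 y=1 r=1 u=1 n0=1 q=0 x=0 v=0 z=1 p=1
t0.Δ3 clk=1 y=1 r=0 u=1 n0=1 q=0 x=0 v=0 z=1 p=1
t1.Δ0 clk=1 y=1 r=0 u=1 n0=1 q=0 x=0 v=0 z=1 p=1
t1.Δ1 clk=0 y=1 r=0 u=1 n0=1 q=0 x=0 v=0 z=1 p=1
t2.Δ0 clk=0 y=1 r=0 u=1 n0=1 q=0 x=0 v=0 z=1 p=1
t2.Δ1 clk=1 y=1 r=0 u=1 n0=1 q=0 x=0 v=0 z=1 p=1
t2.Δ2 clk=1 y=1 r=0 u=1 n0=1 q=0 x=0 v=1 z=1 p=1
t2.Δ3 clk=1 y=1 r=0 u=1 n0=1 q=0 x=1 v=1 z=1 p=0
t2.Δ4 clk=1 y=1 r=1 u=1 n0=1 q=0 x=1 v=1 z=1 p=0
t3.Δ0 clk=1 y=1 r=1 u=1 n0=1 q=0 x=1 v=1 z=1 p=0
t3.Δ1 clk=0 y=1 r=1 u=0 n0=1 q=0 x=1 v=1 z=1 p=0
t3.Δ2 clk=0 y=1 r=1 u=0 n0=1 q=0 x=0 v=1 z=1 p=1
t3.Δ3 clk=0 y=1 r=0 u=0 n0=1 q=0 x=0 v=1 z=1 p=1
t4.Δ0 clk=0 y=1 r=0 u=0 n0=1 q=0 x=0 v=1 z=1 p=1
t4.Δ1 clk=1 y=1 r=0 u=0 n0=1 q=0 x=0 v=1 z=1 p=1
t4.Δ2 clk=1 y=1 r=0 u=0 n0=0 q=0 x=0 v=0 z=1 p=1
t4.Δ3 clk=1 y=0 r=1 u=0 n0=0 q=0 x=0 v=0 z=1 p=0
t4.Δ4 clk=1 y=1 r=0 u=0 n0=0 q=0 x=0 v=0 z=0 p=0
t4.Δ5 clk=1 y=0 r=0 u=0 n0=0 q=0 x=0 v=0 z=1 p=0
t4.Δ6 clk=1 y=0 r=0 u=0 n0=0 q=0 x=0 v=0 z=0 p=0
t5.Δ0 clk=1 y=0 r=0 u=0 n0=0 q=0 x=0 v=0 z=0 p=0
t5.Δ1 clk=0 y=0 r=0 u=1 n0=0 q=0 x=0 v=0 z=0 p=0
t5.Δ2 clk=0 y=0 r=0 u=1 n0=0 q=0 x=0 v=0 z=0 p=1
t5.Δ3 clk=0 y=0 r=1 u=1 n0=0 q=0 x=0 v=0 z=0 p=1
t5.Δ4 clk=0 y=1 r=1 u=1 n0=0 q=0 x=0 v=0 z=0 p=1
t5.Δ5 clk=0 y=1 r=1 u=1 n0=0 q=0 x=0 v=0 z=1 p=1

0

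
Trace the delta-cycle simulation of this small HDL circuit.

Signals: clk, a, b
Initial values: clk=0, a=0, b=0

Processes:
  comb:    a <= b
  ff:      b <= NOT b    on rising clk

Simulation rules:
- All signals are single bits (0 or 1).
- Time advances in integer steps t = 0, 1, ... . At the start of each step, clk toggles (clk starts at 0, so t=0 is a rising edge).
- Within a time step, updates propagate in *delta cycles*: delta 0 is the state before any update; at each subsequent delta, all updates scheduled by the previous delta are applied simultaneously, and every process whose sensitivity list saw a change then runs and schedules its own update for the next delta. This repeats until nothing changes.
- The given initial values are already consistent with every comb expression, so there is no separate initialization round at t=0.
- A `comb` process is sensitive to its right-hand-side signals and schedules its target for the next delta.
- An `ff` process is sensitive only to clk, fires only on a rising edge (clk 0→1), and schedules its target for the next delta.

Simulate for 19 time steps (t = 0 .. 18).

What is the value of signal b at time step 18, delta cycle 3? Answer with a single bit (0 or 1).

t0.Δ0 clk=0 b=0 a=0
t0.Δ1 clk=1 b=0 a=0
t0.Δ2 clk=1 b=1 a=0
t0.Δ3 clk=1 b=1 a=1
t1.Δ0 clk=1 b=1 a=1
t1.Δ1 clk=0 b=1 a=1
t2.Δ0 clk=0 b=1 a=1
t2.Δ1 clk=1 b=1 a=1
t2.Δ2 clk=1 b=0 a=1
t2.Δ3 clk=1 b=0 a=0
t3.Δ0 clk=1 b=0 a=0
t3.Δ1 clk=0 b=0 a=0
t4.Δ0 clk=0 b=0 a=0
t4.Δ1 clk=1 b=0 a=0
t4.Δ2 clk=1 b=1 a=0
t4.Δ3 clk=1 b=1 a=1
t5.Δ0 clk=1 b=1 a=1
t5.Δ1 clk=0 b=1 a=1
t6.Δ0 clk=0 b=1 a=1
t6.Δ1 clk=1 b=1 a=1
t6.Δ2 clk=1 b=0 a=1
t6.Δ3 clk=1 b=0 a=0
t7.Δ0 clk=1 b=0 a=0
t7.Δ1 clk=0 b=0 a=0
t8.Δ0 clk=0 b=0 a=0
t8.Δ1 clk=1 b=0 a=0
t8.Δ2 clk=1 b=1 a=0
t8.Δ3 clk=1 b=1 a=1
t9.Δ0 clk=1 b=1 a=1
t9.Δ1 clk=0 b=1 a=1
t10.Δ0 clk=0 b=1 a=1
t10.Δ1 clk=1 b=1 a=1
t10.Δ2 clk=1 b=0 a=1
t10.Δ3 clk=1 b=0 a=0
t11.Δ0 clk=1 b=0 a=0
t11.Δ1 clk=0 b=0 a=0
t12.Δ0 clk=0 b=0 a=0
t12.Δ1 clk=1 b=0 a=0
t12.Δ2 clk=1 b=1 a=0
t12.Δ3 clk=1 b=1 a=1
t13.Δ0 clk=1 b=1 a=1
t13.Δ1 clk=0 b=1 a=1
t14.Δ0 clk=0 b=1 a=1
t14.Δ1 clk=1 b=1 a=1
t14.Δ2 clk=1 b=0 a=1
t14.Δ3 clk=1 b=0 a=0
t15.Δ0 clk=1 b=0 a=0
t15.Δ1 clk=0 b=0 a=0
t16.Δ0 clk=0 b=0 a=0
t16.Δ1 clk=1 b=0 a=0
t16.Δ2 clk=1 b=1 a=0
t16.Δ3 clk=1 b=1 a=1
t17.Δ0 clk=1 b=1 a=1
t17.Δ1 clk=0 b=1 a=1
t18.Δ0 clk=0 b=1 a=1
t18.Δ1 clk=1 b=1 a=1
t18.Δ2 clk=1 b=0 a=1
t18.Δ3 clk=1 b=0 a=0

0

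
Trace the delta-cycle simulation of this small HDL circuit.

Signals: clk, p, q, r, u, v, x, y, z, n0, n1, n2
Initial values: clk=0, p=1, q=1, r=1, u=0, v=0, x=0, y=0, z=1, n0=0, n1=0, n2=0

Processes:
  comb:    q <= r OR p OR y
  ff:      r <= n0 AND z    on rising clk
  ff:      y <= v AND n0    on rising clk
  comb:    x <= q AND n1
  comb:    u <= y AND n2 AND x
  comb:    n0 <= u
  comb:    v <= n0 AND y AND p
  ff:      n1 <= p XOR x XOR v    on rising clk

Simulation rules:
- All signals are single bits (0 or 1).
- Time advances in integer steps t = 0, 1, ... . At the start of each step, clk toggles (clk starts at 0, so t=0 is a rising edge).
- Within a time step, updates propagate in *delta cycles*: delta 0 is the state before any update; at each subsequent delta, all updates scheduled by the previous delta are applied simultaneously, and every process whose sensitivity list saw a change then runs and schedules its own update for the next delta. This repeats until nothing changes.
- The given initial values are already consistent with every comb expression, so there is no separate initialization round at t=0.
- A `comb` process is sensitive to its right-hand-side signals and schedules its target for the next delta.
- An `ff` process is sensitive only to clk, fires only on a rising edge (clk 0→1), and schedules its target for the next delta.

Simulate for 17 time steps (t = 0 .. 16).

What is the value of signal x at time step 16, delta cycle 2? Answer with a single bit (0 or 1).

0

t0.Δ0 clk=0 p=1 x=0 u=0 y=0 n1=0 v=0 z=1 n2=0 q=1 n0=0 r=1
t0.Δ1 clk=1 p=1 x=0 u=0 y=0 n1=0 v=0 z=1 n2=0 q=1 n0=0 r=1
t0.Δ2 clk=1 p=1 x=0 u=0 y=0 n1=1 v=0 z=1 n2=0 q=1 n0=0 r=0
t0.Δ3 clk=1 p=1 x=1 u=0 y=0 n1=1 v=0 z=1 n2=0 q=1 n0=0 r=0
t1.Δ0 clk=1 p=1 x=1 u=0 y=0 n1=1 v=0 z=1 n2=0 q=1 n0=0 r=0
t1.Δ1 clk=0 p=1 x=1 u=0 y=0 n1=1 v=0 z=1 n2=0 q=1 n0=0 r=0
t2.Δ0 clk=0 p=1 x=1 u=0 y=0 n1=1 v=0 z=1 n2=0 q=1 n0=0 r=0
t2.Δ1 clk=1 p=1 x=1 u=0 y=0 n1=1 v=0 z=1 n2=0 q=1 n0=0 r=0
t2.Δ2 clk=1 p=1 x=1 u=0 y=0 n1=0 v=0 z=1 n2=0 q=1 n0=0 r=0
t2.Δ3 clk=1 p=1 x=0 u=0 y=0 n1=0 v=0 z=1 n2=0 q=1 n0=0 r=0
t3.Δ0 clk=1 p=1 x=0 u=0 y=0 n1=0 v=0 z=1 n2=0 q=1 n0=0 r=0
t3.Δ1 clk=0 p=1 x=0 u=0 y=0 n1=0 v=0 z=1 n2=0 q=1 n0=0 r=0
t4.Δ0 clk=0 p=1 x=0 u=0 y=0 n1=0 v=0 z=1 n2=0 q=1 n0=0 r=0
t4.Δ1 clk=1 p=1 x=0 u=0 y=0 n1=0 v=0 z=1 n2=0 q=1 n0=0 r=0
t4.Δ2 clk=1 p=1 x=0 u=0 y=0 n1=1 v=0 z=1 n2=0 q=1 n0=0 r=0
t4.Δ3 clk=1 p=1 x=1 u=0 y=0 n1=1 v=0 z=1 n2=0 q=1 n0=0 r=0
t5.Δ0 clk=1 p=1 x=1 u=0 y=0 n1=1 v=0 z=1 n2=0 q=1 n0=0 r=0
t5.Δ1 clk=0 p=1 x=1 u=0 y=0 n1=1 v=0 z=1 n2=0 q=1 n0=0 r=0
t6.Δ0 clk=0 p=1 x=1 u=0 y=0 n1=1 v=0 z=1 n2=0 q=1 n0=0 r=0
t6.Δ1 clk=1 p=1 x=1 u=0 y=0 n1=1 v=0 z=1 n2=0 q=1 n0=0 r=0
t6.Δ2 clk=1 p=1 x=1 u=0 y=0 n1=0 v=0 z=1 n2=0 q=1 n0=0 r=0
t6.Δ3 clk=1 p=1 x=0 u=0 y=0 n1=0 v=0 z=1 n2=0 q=1 n0=0 r=0
t7.Δ0 clk=1 p=1 x=0 u=0 y=0 n1=0 v=0 z=1 n2=0 q=1 n0=0 r=0
t7.Δ1 clk=0 p=1 x=0 u=0 y=0 n1=0 v=0 z=1 n2=0 q=1 n0=0 r=0
t8.Δ0 clk=0 p=1 x=0 u=0 y=0 n1=0 v=0 z=1 n2=0 q=1 n0=0 r=0
t8.Δ1 clk=1 p=1 x=0 u=0 y=0 n1=0 v=0 z=1 n2=0 q=1 n0=0 r=0
t8.Δ2 clk=1 p=1 x=0 u=0 y=0 n1=1 v=0 z=1 n2=0 q=1 n0=0 r=0
t8.Δ3 clk=1 p=1 x=1 u=0 y=0 n1=1 v=0 z=1 n2=0 q=1 n0=0 r=0
t9.Δ0 clk=1 p=1 x=1 u=0 y=0 n1=1 v=0 z=1 n2=0 q=1 n0=0 r=0
t9.Δ1 clk=0 p=1 x=1 u=0 y=0 n1=1 v=0 z=1 n2=0 q=1 n0=0 r=0
t10.Δ0 clk=0 p=1 x=1 u=0 y=0 n1=1 v=0 z=1 n2=0 q=1 n0=0 r=0
t10.Δ1 clk=1 p=1 x=1 u=0 y=0 n1=1 v=0 z=1 n2=0 q=1 n0=0 r=0
t10.Δ2 clk=1 p=1 x=1 u=0 y=0 n1=0 v=0 z=1 n2=0 q=1 n0=0 r=0
t10.Δ3 clk=1 p=1 x=0 u=0 y=0 n1=0 v=0 z=1 n2=0 q=1 n0=0 r=0
t11.Δ0 clk=1 p=1 x=0 u=0 y=0 n1=0 v=0 z=1 n2=0 q=1 n0=0 r=0
t11.Δ1 clk=0 p=1 x=0 u=0 y=0 n1=0 v=0 z=1 n2=0 q=1 n0=0 r=0
t12.Δ0 clk=0 p=1 x=0 u=0 y=0 n1=0 v=0 z=1 n2=0 q=1 n0=0 r=0
t12.Δ1 clk=1 p=1 x=0 u=0 y=0 n1=0 v=0 z=1 n2=0 q=1 n0=0 r=0
t12.Δ2 clk=1 p=1 x=0 u=0 y=0 n1=1 v=0 z=1 n2=0 q=1 n0=0 r=0
t12.Δ3 clk=1 p=1 x=1 u=0 y=0 n1=1 v=0 z=1 n2=0 q=1 n0=0 r=0
t13.Δ0 clk=1 p=1 x=1 u=0 y=0 n1=1 v=0 z=1 n2=0 q=1 n0=0 r=0
t13.Δ1 clk=0 p=1 x=1 u=0 y=0 n1=1 v=0 z=1 n2=0 q=1 n0=0 r=0
t14.Δ0 clk=0 p=1 x=1 u=0 y=0 n1=1 v=0 z=1 n2=0 q=1 n0=0 r=0
t14.Δ1 clk=1 p=1 x=1 u=0 y=0 n1=1 v=0 z=1 n2=0 q=1 n0=0 r=0
t14.Δ2 clk=1 p=1 x=1 u=0 y=0 n1=0 v=0 z=1 n2=0 q=1 n0=0 r=0
t14.Δ3 clk=1 p=1 x=0 u=0 y=0 n1=0 v=0 z=1 n2=0 q=1 n0=0 r=0
t15.Δ0 clk=1 p=1 x=0 u=0 y=0 n1=0 v=0 z=1 n2=0 q=1 n0=0 r=0
t15.Δ1 clk=0 p=1 x=0 u=0 y=0 n1=0 v=0 z=1 n2=0 q=1 n0=0 r=0
t16.Δ0 clk=0 p=1 x=0 u=0 y=0 n1=0 v=0 z=1 n2=0 q=1 n0=0 r=0
t16.Δ1 clk=1 p=1 x=0 u=0 y=0 n1=0 v=0 z=1 n2=0 q=1 n0=0 r=0
t16.Δ2 clk=1 p=1 x=0 u=0 y=0 n1=1 v=0 z=1 n2=0 q=1 n0=0 r=0
t16.Δ3 clk=1 p=1 x=1 u=0 y=0 n1=1 v=0 z=1 n2=0 q=1 n0=0 r=0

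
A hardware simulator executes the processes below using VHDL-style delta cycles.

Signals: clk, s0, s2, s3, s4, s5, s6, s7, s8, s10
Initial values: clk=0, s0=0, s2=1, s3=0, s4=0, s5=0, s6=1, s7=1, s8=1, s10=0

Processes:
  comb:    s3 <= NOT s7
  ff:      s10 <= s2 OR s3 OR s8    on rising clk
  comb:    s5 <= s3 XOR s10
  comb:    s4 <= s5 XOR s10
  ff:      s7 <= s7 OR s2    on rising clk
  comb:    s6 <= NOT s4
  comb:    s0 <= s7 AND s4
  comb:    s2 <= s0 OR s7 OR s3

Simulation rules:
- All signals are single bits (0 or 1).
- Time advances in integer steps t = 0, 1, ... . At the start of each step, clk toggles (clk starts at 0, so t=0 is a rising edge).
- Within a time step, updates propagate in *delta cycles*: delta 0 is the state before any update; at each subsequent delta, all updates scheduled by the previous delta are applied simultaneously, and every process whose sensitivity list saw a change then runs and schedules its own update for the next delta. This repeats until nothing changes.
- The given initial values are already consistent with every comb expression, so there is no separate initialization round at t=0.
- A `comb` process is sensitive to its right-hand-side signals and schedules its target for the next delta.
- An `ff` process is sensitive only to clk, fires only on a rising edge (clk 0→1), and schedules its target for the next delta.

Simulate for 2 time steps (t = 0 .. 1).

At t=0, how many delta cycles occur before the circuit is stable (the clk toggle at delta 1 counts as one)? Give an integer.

[bits: s7,clk,s3,s10,s8,s2,s6,s0,s5,s4]
t=0: Δ0=1000111000 Δ1=1100111000 Δ2=1101111000 Δ3=1101111011 Δ4=1101110110 Δ5=1101111010 | 5Δ
t=1: Δ0=1101111010 Δ1=1001111010 | 1Δ

5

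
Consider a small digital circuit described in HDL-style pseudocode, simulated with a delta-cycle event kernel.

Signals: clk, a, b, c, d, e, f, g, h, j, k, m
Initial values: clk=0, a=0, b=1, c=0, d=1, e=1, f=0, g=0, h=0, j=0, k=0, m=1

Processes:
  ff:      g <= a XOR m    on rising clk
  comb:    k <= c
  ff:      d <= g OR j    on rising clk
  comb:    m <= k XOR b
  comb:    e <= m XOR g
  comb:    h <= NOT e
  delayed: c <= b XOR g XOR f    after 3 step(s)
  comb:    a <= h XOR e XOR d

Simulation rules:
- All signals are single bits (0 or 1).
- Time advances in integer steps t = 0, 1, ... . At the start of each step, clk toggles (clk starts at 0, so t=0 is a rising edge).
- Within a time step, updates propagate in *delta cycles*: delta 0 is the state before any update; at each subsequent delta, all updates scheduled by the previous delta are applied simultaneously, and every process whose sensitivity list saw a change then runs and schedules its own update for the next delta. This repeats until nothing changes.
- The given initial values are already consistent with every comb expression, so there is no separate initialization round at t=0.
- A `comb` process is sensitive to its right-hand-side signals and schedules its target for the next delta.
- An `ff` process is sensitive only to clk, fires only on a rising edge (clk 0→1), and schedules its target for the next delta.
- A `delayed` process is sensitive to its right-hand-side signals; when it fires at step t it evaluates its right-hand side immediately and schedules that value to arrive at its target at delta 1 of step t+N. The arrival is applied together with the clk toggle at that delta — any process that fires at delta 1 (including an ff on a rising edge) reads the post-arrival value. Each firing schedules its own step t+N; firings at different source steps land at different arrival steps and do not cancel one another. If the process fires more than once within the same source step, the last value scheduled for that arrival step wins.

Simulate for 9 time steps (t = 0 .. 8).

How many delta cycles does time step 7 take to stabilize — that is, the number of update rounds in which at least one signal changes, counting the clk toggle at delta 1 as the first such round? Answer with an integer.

[bits: clk,j,e,d,f,k,g,a,h,c,m,b]
t=0: Δ0=001100000011 Δ1=101100000011 Δ2=101000100011 Δ3=100000110011 Δ4=100000101011 Δ5=100000111011 | 5Δ
t=1: Δ0=100000111011 Δ1=000000111011 | 1Δ
t=2: Δ0=000000111011 Δ1=100000111011 Δ2=100100011011 Δ3=101100001011 Δ4=101100010011 Δ5=101100000011 | 5Δ
t=3: Δ0=101100000011 Δ1=001100000011 | 1Δ
t=4: Δ0=001100000011 Δ1=101100000011 Δ2=101000100011 Δ3=100000110011 Δ4=100000101011 Δ5=100000111011 | 5Δ
t=5: Δ0=100000111011 Δ1=000000111111 Δ2=000001111111 Δ3=000001111101 Δ4=001001111101 Δ5=001001100101 Δ6=001001110101 | 6Δ
t=6: Δ0=001001110101 Δ1=101001110101 Δ2=101101110101 Δ3=101101100101 | 3Δ
t=7: Δ0=101101100101 Δ1=001101100001 Δ2=001100100001 Δ3=001100100011 Δ4=000100100011 Δ5=000100111011 Δ6=000100101011 | 6Δ
t=8: Δ0=000100101011 Δ1=100100101011 | 1Δ

6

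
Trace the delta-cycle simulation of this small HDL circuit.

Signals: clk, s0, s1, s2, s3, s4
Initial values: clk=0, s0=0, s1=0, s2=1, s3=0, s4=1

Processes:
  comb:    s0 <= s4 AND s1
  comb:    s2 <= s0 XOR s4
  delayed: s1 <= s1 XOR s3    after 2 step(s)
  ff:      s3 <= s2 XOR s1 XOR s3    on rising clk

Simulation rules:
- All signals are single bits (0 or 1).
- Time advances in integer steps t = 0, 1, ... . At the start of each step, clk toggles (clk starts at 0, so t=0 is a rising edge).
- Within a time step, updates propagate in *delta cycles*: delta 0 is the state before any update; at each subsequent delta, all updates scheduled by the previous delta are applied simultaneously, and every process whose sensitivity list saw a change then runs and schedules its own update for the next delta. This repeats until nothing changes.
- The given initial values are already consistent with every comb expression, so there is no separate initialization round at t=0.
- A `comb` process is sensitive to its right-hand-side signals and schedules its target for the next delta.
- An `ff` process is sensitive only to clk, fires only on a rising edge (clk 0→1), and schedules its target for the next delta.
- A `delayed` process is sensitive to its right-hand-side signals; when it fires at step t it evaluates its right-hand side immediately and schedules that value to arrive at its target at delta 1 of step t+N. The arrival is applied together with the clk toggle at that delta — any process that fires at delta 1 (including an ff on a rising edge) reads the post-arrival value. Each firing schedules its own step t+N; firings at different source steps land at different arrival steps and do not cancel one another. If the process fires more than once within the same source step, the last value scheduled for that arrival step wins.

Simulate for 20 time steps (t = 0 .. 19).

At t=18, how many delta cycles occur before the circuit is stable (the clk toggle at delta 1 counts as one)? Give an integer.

t0.Δ0 clk=0 s0=0 s4=1 s3=0 s2=1 s1=0
t0.Δ1 clk=1 s0=0 s4=1 s3=0 s2=1 s1=0
t0.Δ2 clk=1 s0=0 s4=1 s3=1 s2=1 s1=0
t1.Δ0 clk=1 s0=0 s4=1 s3=1 s2=1 s1=0
t1.Δ1 clk=0 s0=0 s4=1 s3=1 s2=1 s1=0
t2.Δ0 clk=0 s0=0 s4=1 s3=1 s2=1 s1=0
t2.Δ1 clk=1 s0=0 s4=1 s3=1 s2=1 s1=1
t2.Δ2 clk=1 s0=1 s4=1 s3=1 s2=1 s1=1
t2.Δ3 clk=1 s0=1 s4=1 s3=1 s2=0 s1=1
t3.Δ0 clk=1 s0=1 s4=1 s3=1 s2=0 s1=1
t3.Δ1 clk=0 s0=1 s4=1 s3=1 s2=0 s1=1
t4.Δ0 clk=0 s0=1 s4=1 s3=1 s2=0 s1=1
t4.Δ1 clk=1 s0=1 s4=1 s3=1 s2=0 s1=0
t4.Δ2 clk=1 s0=0 s4=1 s3=1 s2=0 s1=0
t4.Δ3 clk=1 s0=0 s4=1 s3=1 s2=1 s1=0
t5.Δ0 clk=1 s0=0 s4=1 s3=1 s2=1 s1=0
t5.Δ1 clk=0 s0=0 s4=1 s3=1 s2=1 s1=0
t6.Δ0 clk=0 s0=0 s4=1 s3=1 s2=1 s1=0
t6.Δ1 clk=1 s0=0 s4=1 s3=1 s2=1 s1=1
t6.Δ2 clk=1 s0=1 s4=1 s3=1 s2=1 s1=1
t6.Δ3 clk=1 s0=1 s4=1 s3=1 s2=0 s1=1
t7.Δ0 clk=1 s0=1 s4=1 s3=1 s2=0 s1=1
t7.Δ1 clk=0 s0=1 s4=1 s3=1 s2=0 s1=1
t8.Δ0 clk=0 s0=1 s4=1 s3=1 s2=0 s1=1
t8.Δ1 clk=1 s0=1 s4=1 s3=1 s2=0 s1=0
t8.Δ2 clk=1 s0=0 s4=1 s3=1 s2=0 s1=0
t8.Δ3 clk=1 s0=0 s4=1 s3=1 s2=1 s1=0
t9.Δ0 clk=1 s0=0 s4=1 s3=1 s2=1 s1=0
t9.Δ1 clk=0 s0=0 s4=1 s3=1 s2=1 s1=0
t10.Δ0 clk=0 s0=0 s4=1 s3=1 s2=1 s1=0
t10.Δ1 clk=1 s0=0 s4=1 s3=1 s2=1 s1=1
t10.Δ2 clk=1 s0=1 s4=1 s3=1 s2=1 s1=1
t10.Δ3 clk=1 s0=1 s4=1 s3=1 s2=0 s1=1
t11.Δ0 clk=1 s0=1 s4=1 s3=1 s2=0 s1=1
t11.Δ1 clk=0 s0=1 s4=1 s3=1 s2=0 s1=1
t12.Δ0 clk=0 s0=1 s4=1 s3=1 s2=0 s1=1
t12.Δ1 clk=1 s0=1 s4=1 s3=1 s2=0 s1=0
t12.Δ2 clk=1 s0=0 s4=1 s3=1 s2=0 s1=0
t12.Δ3 clk=1 s0=0 s4=1 s3=1 s2=1 s1=0
t13.Δ0 clk=1 s0=0 s4=1 s3=1 s2=1 s1=0
t13.Δ1 clk=0 s0=0 s4=1 s3=1 s2=1 s1=0
t14.Δ0 clk=0 s0=0 s4=1 s3=1 s2=1 s1=0
t14.Δ1 clk=1 s0=0 s4=1 s3=1 s2=1 s1=1
t14.Δ2 clk=1 s0=1 s4=1 s3=1 s2=1 s1=1
t14.Δ3 clk=1 s0=1 s4=1 s3=1 s2=0 s1=1
t15.Δ0 clk=1 s0=1 s4=1 s3=1 s2=0 s1=1
t15.Δ1 clk=0 s0=1 s4=1 s3=1 s2=0 s1=1
t16.Δ0 clk=0 s0=1 s4=1 s3=1 s2=0 s1=1
t16.Δ1 clk=1 s0=1 s4=1 s3=1 s2=0 s1=0
t16.Δ2 clk=1 s0=0 s4=1 s3=1 s2=0 s1=0
t16.Δ3 clk=1 s0=0 s4=1 s3=1 s2=1 s1=0
t17.Δ0 clk=1 s0=0 s4=1 s3=1 s2=1 s1=0
t17.Δ1 clk=0 s0=0 s4=1 s3=1 s2=1 s1=0
t18.Δ0 clk=0 s0=0 s4=1 s3=1 s2=1 s1=0
t18.Δ1 clk=1 s0=0 s4=1 s3=1 s2=1 s1=1
t18.Δ2 clk=1 s0=1 s4=1 s3=1 s2=1 s1=1
t18.Δ3 clk=1 s0=1 s4=1 s3=1 s2=0 s1=1
t19.Δ0 clk=1 s0=1 s4=1 s3=1 s2=0 s1=1
t19.Δ1 clk=0 s0=1 s4=1 s3=1 s2=0 s1=1

3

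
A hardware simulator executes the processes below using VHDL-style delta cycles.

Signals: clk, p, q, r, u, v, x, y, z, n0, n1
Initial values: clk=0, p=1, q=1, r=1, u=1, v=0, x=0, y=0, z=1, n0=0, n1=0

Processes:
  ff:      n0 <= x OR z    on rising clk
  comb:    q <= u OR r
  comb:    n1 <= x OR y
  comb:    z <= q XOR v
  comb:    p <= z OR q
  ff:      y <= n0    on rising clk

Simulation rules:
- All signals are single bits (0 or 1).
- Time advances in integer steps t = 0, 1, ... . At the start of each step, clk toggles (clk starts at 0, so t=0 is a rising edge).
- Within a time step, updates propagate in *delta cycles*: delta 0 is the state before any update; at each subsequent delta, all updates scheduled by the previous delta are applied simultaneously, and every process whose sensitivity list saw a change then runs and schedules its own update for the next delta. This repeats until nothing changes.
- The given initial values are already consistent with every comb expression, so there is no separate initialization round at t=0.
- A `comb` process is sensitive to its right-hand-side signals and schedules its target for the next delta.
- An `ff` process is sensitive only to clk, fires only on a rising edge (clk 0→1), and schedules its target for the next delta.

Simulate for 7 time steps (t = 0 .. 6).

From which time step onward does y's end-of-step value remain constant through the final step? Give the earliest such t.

t0.Δ0 clk=0 x=0 q=1 z=1 u=1 n0=0 n1=0 r=1 y=0 p=1 v=0
t0.Δ1 clk=1 x=0 q=1 z=1 u=1 n0=0 n1=0 r=1 y=0 p=1 v=0
t0.Δ2 clk=1 x=0 q=1 z=1 u=1 n0=1 n1=0 r=1 y=0 p=1 v=0
t1.Δ0 clk=1 x=0 q=1 z=1 u=1 n0=1 n1=0 r=1 y=0 p=1 v=0
t1.Δ1 clk=0 x=0 q=1 z=1 u=1 n0=1 n1=0 r=1 y=0 p=1 v=0
t2.Δ0 clk=0 x=0 q=1 z=1 u=1 n0=1 n1=0 r=1 y=0 p=1 v=0
t2.Δ1 clk=1 x=0 q=1 z=1 u=1 n0=1 n1=0 r=1 y=0 p=1 v=0
t2.Δ2 clk=1 x=0 q=1 z=1 u=1 n0=1 n1=0 r=1 y=1 p=1 v=0
t2.Δ3 clk=1 x=0 q=1 z=1 u=1 n0=1 n1=1 r=1 y=1 p=1 v=0
t3.Δ0 clk=1 x=0 q=1 z=1 u=1 n0=1 n1=1 r=1 y=1 p=1 v=0
t3.Δ1 clk=0 x=0 q=1 z=1 u=1 n0=1 n1=1 r=1 y=1 p=1 v=0
t4.Δ0 clk=0 x=0 q=1 z=1 u=1 n0=1 n1=1 r=1 y=1 p=1 v=0
t4.Δ1 clk=1 x=0 q=1 z=1 u=1 n0=1 n1=1 r=1 y=1 p=1 v=0
t5.Δ0 clk=1 x=0 q=1 z=1 u=1 n0=1 n1=1 r=1 y=1 p=1 v=0
t5.Δ1 clk=0 x=0 q=1 z=1 u=1 n0=1 n1=1 r=1 y=1 p=1 v=0
t6.Δ0 clk=0 x=0 q=1 z=1 u=1 n0=1 n1=1 r=1 y=1 p=1 v=0
t6.Δ1 clk=1 x=0 q=1 z=1 u=1 n0=1 n1=1 r=1 y=1 p=1 v=0

2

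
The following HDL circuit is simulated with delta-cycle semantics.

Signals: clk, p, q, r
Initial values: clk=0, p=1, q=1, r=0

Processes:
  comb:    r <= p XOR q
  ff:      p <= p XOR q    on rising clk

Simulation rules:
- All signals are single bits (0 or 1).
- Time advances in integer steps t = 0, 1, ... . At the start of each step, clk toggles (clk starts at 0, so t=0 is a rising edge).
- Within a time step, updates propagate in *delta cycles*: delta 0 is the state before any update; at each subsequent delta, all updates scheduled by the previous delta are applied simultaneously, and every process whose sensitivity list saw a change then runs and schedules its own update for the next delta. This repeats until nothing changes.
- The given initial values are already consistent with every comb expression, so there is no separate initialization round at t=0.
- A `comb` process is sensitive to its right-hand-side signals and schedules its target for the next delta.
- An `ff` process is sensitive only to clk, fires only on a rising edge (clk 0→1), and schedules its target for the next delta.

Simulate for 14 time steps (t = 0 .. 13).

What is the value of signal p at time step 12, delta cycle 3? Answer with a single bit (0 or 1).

t=0 Δ0: r=0 q=1 clk=0 p=1
  Δ1: clk:0→1
  Δ2: p:1→0
  Δ3: r:0→1
  (3Δ to stable)
t=1 Δ0: r=1 q=1 clk=1 p=0
  Δ1: clk:1→0
  (1Δ to stable)
t=2 Δ0: r=1 q=1 clk=0 p=0
  Δ1: clk:0→1
  Δ2: p:0→1
  Δ3: r:1→0
  (3Δ to stable)
t=3 Δ0: r=0 q=1 clk=1 p=1
  Δ1: clk:1→0
  (1Δ to stable)
t=4 Δ0: r=0 q=1 clk=0 p=1
  Δ1: clk:0→1
  Δ2: p:1→0
  Δ3: r:0→1
  (3Δ to stable)
t=5 Δ0: r=1 q=1 clk=1 p=0
  Δ1: clk:1→0
  (1Δ to stable)
t=6 Δ0: r=1 q=1 clk=0 p=0
  Δ1: clk:0→1
  Δ2: p:0→1
  Δ3: r:1→0
  (3Δ to stable)
t=7 Δ0: r=0 q=1 clk=1 p=1
  Δ1: clk:1→0
  (1Δ to stable)
t=8 Δ0: r=0 q=1 clk=0 p=1
  Δ1: clk:0→1
  Δ2: p:1→0
  Δ3: r:0→1
  (3Δ to stable)
t=9 Δ0: r=1 q=1 clk=1 p=0
  Δ1: clk:1→0
  (1Δ to stable)
t=10 Δ0: r=1 q=1 clk=0 p=0
  Δ1: clk:0→1
  Δ2: p:0→1
  Δ3: r:1→0
  (3Δ to stable)
t=11 Δ0: r=0 q=1 clk=1 p=1
  Δ1: clk:1→0
  (1Δ to stable)
t=12 Δ0: r=0 q=1 clk=0 p=1
  Δ1: clk:0→1
  Δ2: p:1→0
  Δ3: r:0→1
  (3Δ to stable)
t=13 Δ0: r=1 q=1 clk=1 p=0
  Δ1: clk:1→0
  (1Δ to stable)

0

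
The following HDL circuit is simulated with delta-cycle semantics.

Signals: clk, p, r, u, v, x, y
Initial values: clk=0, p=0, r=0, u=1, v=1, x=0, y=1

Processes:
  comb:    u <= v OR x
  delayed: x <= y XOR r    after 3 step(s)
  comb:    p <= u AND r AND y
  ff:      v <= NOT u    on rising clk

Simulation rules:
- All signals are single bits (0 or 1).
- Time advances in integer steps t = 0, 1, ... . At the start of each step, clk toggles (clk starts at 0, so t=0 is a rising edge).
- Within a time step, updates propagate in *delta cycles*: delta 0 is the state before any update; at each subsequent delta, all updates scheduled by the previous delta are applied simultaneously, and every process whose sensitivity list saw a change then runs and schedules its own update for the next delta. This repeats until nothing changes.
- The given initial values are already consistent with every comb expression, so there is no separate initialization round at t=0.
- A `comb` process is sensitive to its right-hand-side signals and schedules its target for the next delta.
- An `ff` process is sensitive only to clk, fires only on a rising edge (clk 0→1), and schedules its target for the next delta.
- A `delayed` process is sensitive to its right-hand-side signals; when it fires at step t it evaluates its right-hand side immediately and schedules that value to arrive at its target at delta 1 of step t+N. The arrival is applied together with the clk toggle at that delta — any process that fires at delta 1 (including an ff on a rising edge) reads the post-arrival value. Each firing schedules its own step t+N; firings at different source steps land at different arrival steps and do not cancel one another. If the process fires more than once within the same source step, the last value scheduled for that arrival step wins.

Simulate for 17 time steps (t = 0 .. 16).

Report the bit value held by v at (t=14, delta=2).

1

t0.Δ0 p=0 x=0 u=1 r=0 y=1 v=1 clk=0
t0.Δ1 p=0 x=0 u=1 r=0 y=1 v=1 clk=1
t0.Δ2 p=0 x=0 u=1 r=0 y=1 v=0 clk=1
t0.Δ3 p=0 x=0 u=0 r=0 y=1 v=0 clk=1
t1.Δ0 p=0 x=0 u=0 r=0 y=1 v=0 clk=1
t1.Δ1 p=0 x=0 u=0 r=0 y=1 v=0 clk=0
t2.Δ0 p=0 x=0 u=0 r=0 y=1 v=0 clk=0
t2.Δ1 p=0 x=0 u=0 r=0 y=1 v=0 clk=1
t2.Δ2 p=0 x=0 u=0 r=0 y=1 v=1 clk=1
t2.Δ3 p=0 x=0 u=1 r=0 y=1 v=1 clk=1
t3.Δ0 p=0 x=0 u=1 r=0 y=1 v=1 clk=1
t3.Δ1 p=0 x=0 u=1 r=0 y=1 v=1 clk=0
t4.Δ0 p=0 x=0 u=1 r=0 y=1 v=1 clk=0
t4.Δ1 p=0 x=0 u=1 r=0 y=1 v=1 clk=1
t4.Δ2 p=0 x=0 u=1 r=0 y=1 v=0 clk=1
t4.Δ3 p=0 x=0 u=0 r=0 y=1 v=0 clk=1
t5.Δ0 p=0 x=0 u=0 r=0 y=1 v=0 clk=1
t5.Δ1 p=0 x=0 u=0 r=0 y=1 v=0 clk=0
t6.Δ0 p=0 x=0 u=0 r=0 y=1 v=0 clk=0
t6.Δ1 p=0 x=0 u=0 r=0 y=1 v=0 clk=1
t6.Δ2 p=0 x=0 u=0 r=0 y=1 v=1 clk=1
t6.Δ3 p=0 x=0 u=1 r=0 y=1 v=1 clk=1
t7.Δ0 p=0 x=0 u=1 r=0 y=1 v=1 clk=1
t7.Δ1 p=0 x=0 u=1 r=0 y=1 v=1 clk=0
t8.Δ0 p=0 x=0 u=1 r=0 y=1 v=1 clk=0
t8.Δ1 p=0 x=0 u=1 r=0 y=1 v=1 clk=1
t8.Δ2 p=0 x=0 u=1 r=0 y=1 v=0 clk=1
t8.Δ3 p=0 x=0 u=0 r=0 y=1 v=0 clk=1
t9.Δ0 p=0 x=0 u=0 r=0 y=1 v=0 clk=1
t9.Δ1 p=0 x=0 u=0 r=0 y=1 v=0 clk=0
t10.Δ0 p=0 x=0 u=0 r=0 y=1 v=0 clk=0
t10.Δ1 p=0 x=0 u=0 r=0 y=1 v=0 clk=1
t10.Δ2 p=0 x=0 u=0 r=0 y=1 v=1 clk=1
t10.Δ3 p=0 x=0 u=1 r=0 y=1 v=1 clk=1
t11.Δ0 p=0 x=0 u=1 r=0 y=1 v=1 clk=1
t11.Δ1 p=0 x=0 u=1 r=0 y=1 v=1 clk=0
t12.Δ0 p=0 x=0 u=1 r=0 y=1 v=1 clk=0
t12.Δ1 p=0 x=0 u=1 r=0 y=1 v=1 clk=1
t12.Δ2 p=0 x=0 u=1 r=0 y=1 v=0 clk=1
t12.Δ3 p=0 x=0 u=0 r=0 y=1 v=0 clk=1
t13.Δ0 p=0 x=0 u=0 r=0 y=1 v=0 clk=1
t13.Δ1 p=0 x=0 u=0 r=0 y=1 v=0 clk=0
t14.Δ0 p=0 x=0 u=0 r=0 y=1 v=0 clk=0
t14.Δ1 p=0 x=0 u=0 r=0 y=1 v=0 clk=1
t14.Δ2 p=0 x=0 u=0 r=0 y=1 v=1 clk=1
t14.Δ3 p=0 x=0 u=1 r=0 y=1 v=1 clk=1
t15.Δ0 p=0 x=0 u=1 r=0 y=1 v=1 clk=1
t15.Δ1 p=0 x=0 u=1 r=0 y=1 v=1 clk=0
t16.Δ0 p=0 x=0 u=1 r=0 y=1 v=1 clk=0
t16.Δ1 p=0 x=0 u=1 r=0 y=1 v=1 clk=1
t16.Δ2 p=0 x=0 u=1 r=0 y=1 v=0 clk=1
t16.Δ3 p=0 x=0 u=0 r=0 y=1 v=0 clk=1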